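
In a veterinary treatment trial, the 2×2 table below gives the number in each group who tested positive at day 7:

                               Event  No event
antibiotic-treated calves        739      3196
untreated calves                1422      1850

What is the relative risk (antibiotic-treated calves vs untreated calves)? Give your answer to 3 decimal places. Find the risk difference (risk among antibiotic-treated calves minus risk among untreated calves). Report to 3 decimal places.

RR = 0.432; RD = -0.247

risk, antibiotic-treated calves = 739/3935 = 0.1878
risk, untreated calves = 1422/3272 = 0.4346
RR = 0.1878 / 0.4346 = 0.432
risk difference = 0.1878 − 0.4346 = -0.247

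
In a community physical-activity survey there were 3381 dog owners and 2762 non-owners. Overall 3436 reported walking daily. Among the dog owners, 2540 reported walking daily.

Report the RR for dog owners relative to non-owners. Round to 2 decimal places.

2.32

dog owners without the outcome: 3381 − 2540 = 841
non-owners with the outcome: 3436 − 2540 = 896
non-owners without the outcome: 2762 − 896 = 1866
risk, dog owners = 2540/3381 = 0.7513
risk, non-owners = 896/2762 = 0.3244
RR = 0.7513 / 0.3244 = 2.32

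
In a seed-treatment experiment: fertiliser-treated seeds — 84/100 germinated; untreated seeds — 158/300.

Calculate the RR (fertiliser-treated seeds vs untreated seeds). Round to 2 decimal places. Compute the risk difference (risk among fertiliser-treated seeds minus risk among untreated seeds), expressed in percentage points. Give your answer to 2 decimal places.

risk, fertiliser-treated seeds = 84/100 = 0.8400
risk, untreated seeds = 158/300 = 0.5267
RR = 0.8400 / 0.5267 = 1.59
risk difference = 0.8400 − 0.5267 = 0.3133 → 31.33 percentage points

RR = 1.59; RD = 31.33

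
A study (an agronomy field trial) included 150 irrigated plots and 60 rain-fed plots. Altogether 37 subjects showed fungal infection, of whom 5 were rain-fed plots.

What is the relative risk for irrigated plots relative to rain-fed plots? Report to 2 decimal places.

irrigated plots with the outcome: 37 − 5 = 32
irrigated plots without the outcome: 150 − 32 = 118
rain-fed plots without the outcome: 60 − 5 = 55
risk, irrigated plots = 32/150 = 0.2133
risk, rain-fed plots = 5/60 = 0.0833
RR = 0.2133 / 0.0833 = 2.56

RR: 2.56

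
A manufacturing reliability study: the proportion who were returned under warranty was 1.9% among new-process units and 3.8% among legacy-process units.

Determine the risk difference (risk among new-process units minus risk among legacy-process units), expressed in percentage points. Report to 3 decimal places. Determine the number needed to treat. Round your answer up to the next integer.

RD = -1.900; NNT = 53

risk difference = 0.01900 − 0.03800 = -0.01900 → -1.900 percentage points
absolute risk difference = 0.019000
1 / 0.019000 = 52.632 → round up → 53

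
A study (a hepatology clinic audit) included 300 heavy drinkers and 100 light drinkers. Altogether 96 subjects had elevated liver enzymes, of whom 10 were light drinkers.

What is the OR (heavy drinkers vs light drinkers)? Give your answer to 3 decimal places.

heavy drinkers with the outcome: 96 − 10 = 86
heavy drinkers without the outcome: 300 − 86 = 214
light drinkers without the outcome: 100 − 10 = 90
OR = (86 × 90) / (214 × 10) = 7740/2140 ≈ 3.617

OR = 3.617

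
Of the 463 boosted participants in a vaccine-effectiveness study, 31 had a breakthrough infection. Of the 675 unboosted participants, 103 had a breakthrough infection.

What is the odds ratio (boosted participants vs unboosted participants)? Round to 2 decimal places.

OR = (31 × 572) / (432 × 103) = 17732/44496 ≈ 0.40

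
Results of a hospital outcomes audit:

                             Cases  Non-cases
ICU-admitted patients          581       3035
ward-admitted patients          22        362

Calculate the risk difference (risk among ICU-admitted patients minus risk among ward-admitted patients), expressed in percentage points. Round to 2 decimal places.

risk, ICU-admitted patients = 581/3616 = 0.1607
risk, ward-admitted patients = 22/384 = 0.0573
risk difference = 0.1607 − 0.0573 = 0.1034 → 10.34 percentage points

10.34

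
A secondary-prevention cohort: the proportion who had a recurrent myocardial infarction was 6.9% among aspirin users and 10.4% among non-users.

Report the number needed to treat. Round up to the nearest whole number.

absolute risk difference = 0.035000
1 / 0.035000 = 28.571 → round up → 29

NNT = 29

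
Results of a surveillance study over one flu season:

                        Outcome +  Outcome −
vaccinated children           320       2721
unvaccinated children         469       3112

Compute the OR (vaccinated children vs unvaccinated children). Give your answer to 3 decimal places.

odds, vaccinated children = 320/2721 = 0.1176
odds, unvaccinated children = 469/3112 = 0.1507
OR = 0.1176 / 0.1507 = 0.780

OR = 0.780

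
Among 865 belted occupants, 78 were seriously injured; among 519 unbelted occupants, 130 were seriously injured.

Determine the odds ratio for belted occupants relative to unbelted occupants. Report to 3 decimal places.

OR = (78 × 389) / (787 × 130) = 30342/102310 ≈ 0.297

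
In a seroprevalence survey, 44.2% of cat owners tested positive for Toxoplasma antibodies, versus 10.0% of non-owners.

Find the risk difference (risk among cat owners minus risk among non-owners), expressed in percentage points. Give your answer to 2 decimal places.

risk difference = 0.4420 − 0.1000 = 0.3420 → 34.20 percentage points

RD: 34.20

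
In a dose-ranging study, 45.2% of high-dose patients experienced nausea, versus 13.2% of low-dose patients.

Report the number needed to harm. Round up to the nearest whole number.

NNH ≈ 4

absolute risk difference = 0.320000
1 / 0.320000 = 3.125 → round up → 4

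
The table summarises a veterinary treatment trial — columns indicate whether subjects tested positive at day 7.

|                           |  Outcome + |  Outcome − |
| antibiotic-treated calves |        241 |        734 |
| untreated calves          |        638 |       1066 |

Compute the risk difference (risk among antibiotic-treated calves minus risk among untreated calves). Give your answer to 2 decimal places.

-0.13

risk, antibiotic-treated calves = 241/975 = 0.2472
risk, untreated calves = 638/1704 = 0.3744
risk difference = 0.2472 − 0.3744 = -0.13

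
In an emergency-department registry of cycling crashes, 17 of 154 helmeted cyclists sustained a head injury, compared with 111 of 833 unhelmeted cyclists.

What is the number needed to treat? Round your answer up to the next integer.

44

risk, helmeted cyclists = 17/154 = 0.110390
risk, unhelmeted cyclists = 111/833 = 0.133253
absolute risk difference = 0.022864
1 / 0.022864 = 43.737 → round up → 44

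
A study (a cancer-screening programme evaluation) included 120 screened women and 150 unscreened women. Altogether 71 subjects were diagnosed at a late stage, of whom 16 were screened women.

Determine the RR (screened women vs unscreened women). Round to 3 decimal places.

0.364

screened women without the outcome: 120 − 16 = 104
unscreened women with the outcome: 71 − 16 = 55
unscreened women without the outcome: 150 − 55 = 95
risk, screened women = 16/120 = 0.1333
risk, unscreened women = 55/150 = 0.3667
RR = 0.1333 / 0.3667 = 0.364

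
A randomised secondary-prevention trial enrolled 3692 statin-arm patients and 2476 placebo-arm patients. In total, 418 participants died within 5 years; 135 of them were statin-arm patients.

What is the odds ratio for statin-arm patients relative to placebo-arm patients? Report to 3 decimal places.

0.294

statin-arm patients without the outcome: 3692 − 135 = 3557
placebo-arm patients with the outcome: 418 − 135 = 283
placebo-arm patients without the outcome: 2476 − 283 = 2193
OR = (135 × 2193) / (3557 × 283) = 296055/1006631 ≈ 0.294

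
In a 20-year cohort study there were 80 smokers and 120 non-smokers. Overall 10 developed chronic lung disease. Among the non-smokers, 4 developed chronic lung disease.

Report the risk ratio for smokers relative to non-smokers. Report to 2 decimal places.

2.25

smokers with the outcome: 10 − 4 = 6
smokers without the outcome: 80 − 6 = 74
non-smokers without the outcome: 120 − 4 = 116
risk, smokers = 6/80 = 0.07500
risk, non-smokers = 4/120 = 0.03333
RR = 0.07500 / 0.03333 = 2.25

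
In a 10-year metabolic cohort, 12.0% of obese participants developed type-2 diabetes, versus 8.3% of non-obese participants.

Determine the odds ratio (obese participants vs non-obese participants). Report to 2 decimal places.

1.51

odds, obese participants = 0.1200/0.8800 = 0.1364
odds, non-obese participants = 0.0830/0.9170 = 0.0905
OR = 0.1364 / 0.0905 = 1.51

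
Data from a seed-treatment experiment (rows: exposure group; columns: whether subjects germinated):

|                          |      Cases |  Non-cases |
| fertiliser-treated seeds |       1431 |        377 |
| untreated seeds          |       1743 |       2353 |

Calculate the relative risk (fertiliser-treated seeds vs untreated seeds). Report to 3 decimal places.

risk, fertiliser-treated seeds = 1431/1808 = 0.7915
risk, untreated seeds = 1743/4096 = 0.4255
RR = 0.7915 / 0.4255 = 1.860

1.860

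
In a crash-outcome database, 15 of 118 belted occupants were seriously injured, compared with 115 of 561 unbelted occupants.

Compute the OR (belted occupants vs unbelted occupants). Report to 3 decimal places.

OR = (15 × 446) / (103 × 115) = 6690/11845 ≈ 0.565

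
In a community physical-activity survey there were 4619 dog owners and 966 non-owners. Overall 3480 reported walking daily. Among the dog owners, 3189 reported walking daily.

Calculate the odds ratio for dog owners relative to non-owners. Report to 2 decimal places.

dog owners without the outcome: 4619 − 3189 = 1430
non-owners with the outcome: 3480 − 3189 = 291
non-owners without the outcome: 966 − 291 = 675
odds, dog owners = 3189/1430 = 2.2301
odds, non-owners = 291/675 = 0.4311
OR = 2.2301 / 0.4311 = 5.17

5.17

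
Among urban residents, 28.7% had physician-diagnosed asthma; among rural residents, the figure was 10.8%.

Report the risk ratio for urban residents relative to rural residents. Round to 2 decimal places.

RR = 0.2870 / 0.1080 = 2.66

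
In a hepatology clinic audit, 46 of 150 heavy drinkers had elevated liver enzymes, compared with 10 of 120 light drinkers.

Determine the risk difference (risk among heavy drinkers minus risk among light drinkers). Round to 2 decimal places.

risk, heavy drinkers = 46/150 = 0.3067
risk, light drinkers = 10/120 = 0.0833
risk difference = 0.3067 − 0.0833 = 0.22

RD ≈ 0.22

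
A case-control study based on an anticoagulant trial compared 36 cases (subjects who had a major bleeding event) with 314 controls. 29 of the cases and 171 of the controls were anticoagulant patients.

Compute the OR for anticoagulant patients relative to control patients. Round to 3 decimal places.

OR = (29 × 143) / (171 × 7) = 4147/1197 ≈ 3.464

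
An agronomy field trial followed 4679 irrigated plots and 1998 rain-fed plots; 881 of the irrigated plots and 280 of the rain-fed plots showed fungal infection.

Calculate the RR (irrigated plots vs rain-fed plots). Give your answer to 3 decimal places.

risk, irrigated plots = 881/4679 = 0.1883
risk, rain-fed plots = 280/1998 = 0.1401
RR = 0.1883 / 0.1401 = 1.344

1.344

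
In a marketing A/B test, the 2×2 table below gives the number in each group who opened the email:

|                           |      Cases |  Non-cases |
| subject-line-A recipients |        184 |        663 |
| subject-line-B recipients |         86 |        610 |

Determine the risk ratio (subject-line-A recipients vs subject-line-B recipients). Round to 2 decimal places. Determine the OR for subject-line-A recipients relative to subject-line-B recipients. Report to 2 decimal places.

RR = 1.76; OR = 1.97

risk, subject-line-A recipients = 184/847 = 0.2172
risk, subject-line-B recipients = 86/696 = 0.1236
RR = 0.2172 / 0.1236 = 1.76
odds, subject-line-A recipients = 184/663 = 0.2775
odds, subject-line-B recipients = 86/610 = 0.1410
OR = 0.2775 / 0.1410 = 1.97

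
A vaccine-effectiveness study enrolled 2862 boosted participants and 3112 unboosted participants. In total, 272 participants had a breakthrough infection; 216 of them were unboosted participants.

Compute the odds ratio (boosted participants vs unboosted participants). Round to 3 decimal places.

OR = 0.268

boosted participants with the outcome: 272 − 216 = 56
boosted participants without the outcome: 2862 − 56 = 2806
unboosted participants without the outcome: 3112 − 216 = 2896
OR = (56 × 2896) / (2806 × 216) = 162176/606096 ≈ 0.268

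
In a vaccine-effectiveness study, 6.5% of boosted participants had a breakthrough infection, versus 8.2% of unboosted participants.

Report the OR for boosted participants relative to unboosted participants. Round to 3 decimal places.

OR = 0.778

odds, boosted participants = 0.0650/0.9350 = 0.0695
odds, unboosted participants = 0.0820/0.9180 = 0.0893
OR = 0.0695 / 0.0893 = 0.778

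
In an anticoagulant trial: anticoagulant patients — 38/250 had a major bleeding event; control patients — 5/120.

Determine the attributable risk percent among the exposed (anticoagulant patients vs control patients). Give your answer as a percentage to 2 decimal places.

AR% = 72.59%

risk, anticoagulant patients = 38/250 = 0.15200
risk, control patients = 5/120 = 0.04167
AR% = (0.15200 − 0.04167) / 0.15200 = 0.7259 → 72.59%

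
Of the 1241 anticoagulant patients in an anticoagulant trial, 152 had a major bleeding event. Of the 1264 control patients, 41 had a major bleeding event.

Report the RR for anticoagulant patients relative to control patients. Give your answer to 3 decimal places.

risk, anticoagulant patients = 152/1241 = 0.12248
risk, control patients = 41/1264 = 0.03244
RR = 0.12248 / 0.03244 = 3.776

RR: 3.776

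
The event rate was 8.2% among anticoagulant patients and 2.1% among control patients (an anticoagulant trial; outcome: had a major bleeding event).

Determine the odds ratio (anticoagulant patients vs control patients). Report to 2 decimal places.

odds, anticoagulant patients = 0.08200/0.91800 = 0.08932
odds, control patients = 0.02100/0.97900 = 0.02145
OR = 0.08932 / 0.02145 = 4.16

4.16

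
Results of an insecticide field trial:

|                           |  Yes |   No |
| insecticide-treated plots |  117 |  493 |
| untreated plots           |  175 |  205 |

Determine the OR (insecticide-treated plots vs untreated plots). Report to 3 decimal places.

OR = (117 × 205) / (493 × 175) = 23985/86275 ≈ 0.278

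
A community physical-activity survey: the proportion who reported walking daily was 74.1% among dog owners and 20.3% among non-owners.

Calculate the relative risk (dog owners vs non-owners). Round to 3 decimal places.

RR = 0.7410 / 0.2030 = 3.650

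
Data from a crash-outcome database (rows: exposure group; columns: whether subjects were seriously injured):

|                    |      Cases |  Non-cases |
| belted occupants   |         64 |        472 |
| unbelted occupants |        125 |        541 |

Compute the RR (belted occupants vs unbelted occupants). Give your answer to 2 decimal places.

0.64

risk, belted occupants = 64/536 = 0.1194
risk, unbelted occupants = 125/666 = 0.1877
RR = 0.1194 / 0.1877 = 0.64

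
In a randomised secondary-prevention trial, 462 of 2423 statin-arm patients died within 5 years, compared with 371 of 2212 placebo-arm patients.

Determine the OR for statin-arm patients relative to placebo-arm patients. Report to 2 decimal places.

odds, statin-arm patients = 462/1961 = 0.2356
odds, placebo-arm patients = 371/1841 = 0.2015
OR = 0.2356 / 0.2015 = 1.17

1.17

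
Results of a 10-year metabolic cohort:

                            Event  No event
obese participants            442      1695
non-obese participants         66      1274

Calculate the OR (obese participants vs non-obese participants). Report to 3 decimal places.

OR = (442 × 1274) / (1695 × 66) = 563108/111870 ≈ 5.034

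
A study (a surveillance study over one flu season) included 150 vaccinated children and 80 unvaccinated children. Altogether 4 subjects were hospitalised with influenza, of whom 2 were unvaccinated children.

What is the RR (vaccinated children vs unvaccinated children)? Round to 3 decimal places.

RR ≈ 0.533

vaccinated children with the outcome: 4 − 2 = 2
vaccinated children without the outcome: 150 − 2 = 148
unvaccinated children without the outcome: 80 − 2 = 78
risk, vaccinated children = 2/150 = 0.01333
risk, unvaccinated children = 2/80 = 0.02500
RR = 0.01333 / 0.02500 = 0.533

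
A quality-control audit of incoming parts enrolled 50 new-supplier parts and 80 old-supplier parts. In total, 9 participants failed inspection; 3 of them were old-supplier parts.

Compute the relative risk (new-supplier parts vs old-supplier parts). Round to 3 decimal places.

new-supplier parts with the outcome: 9 − 3 = 6
new-supplier parts without the outcome: 50 − 6 = 44
old-supplier parts without the outcome: 80 − 3 = 77
risk, new-supplier parts = 6/50 = 0.12000
risk, old-supplier parts = 3/80 = 0.03750
RR = 0.12000 / 0.03750 = 3.200

3.200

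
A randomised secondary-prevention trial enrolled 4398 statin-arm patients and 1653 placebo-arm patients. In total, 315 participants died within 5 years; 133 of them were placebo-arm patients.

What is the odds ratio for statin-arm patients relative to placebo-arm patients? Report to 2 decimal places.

statin-arm patients with the outcome: 315 − 133 = 182
statin-arm patients without the outcome: 4398 − 182 = 4216
placebo-arm patients without the outcome: 1653 − 133 = 1520
OR = (182 × 1520) / (4216 × 133) = 276640/560728 ≈ 0.49

OR: 0.49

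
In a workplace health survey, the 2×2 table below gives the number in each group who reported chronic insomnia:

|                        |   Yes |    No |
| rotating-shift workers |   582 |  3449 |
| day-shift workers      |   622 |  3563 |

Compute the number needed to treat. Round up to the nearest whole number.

risk, rotating-shift workers = 582/4031 = 0.144381
risk, day-shift workers = 622/4185 = 0.148626
absolute risk difference = 0.004245
1 / 0.004245 = 235.571 → round up → 236

236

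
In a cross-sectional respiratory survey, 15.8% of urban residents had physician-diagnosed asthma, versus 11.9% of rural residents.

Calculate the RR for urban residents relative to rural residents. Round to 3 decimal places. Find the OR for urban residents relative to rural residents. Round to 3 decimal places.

RR = 1.328; OR = 1.389

RR = 0.1580 / 0.1190 = 1.328
odds, urban residents = 0.1580/0.8420 = 0.1876
odds, rural residents = 0.1190/0.8810 = 0.1351
OR = 0.1876 / 0.1351 = 1.389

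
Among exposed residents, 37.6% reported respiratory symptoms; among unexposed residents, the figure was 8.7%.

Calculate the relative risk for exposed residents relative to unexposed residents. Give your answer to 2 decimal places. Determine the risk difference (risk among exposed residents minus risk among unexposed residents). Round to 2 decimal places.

RR = 0.3760 / 0.0870 = 4.32
risk difference = 0.3760 − 0.0870 = 0.29

RR = 4.32; RD = 0.29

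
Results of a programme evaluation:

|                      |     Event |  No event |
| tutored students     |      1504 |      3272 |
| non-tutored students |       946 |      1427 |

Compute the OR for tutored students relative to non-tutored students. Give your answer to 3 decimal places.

odds, tutored students = 1504/3272 = 0.4597
odds, non-tutored students = 946/1427 = 0.6629
OR = 0.4597 / 0.6629 = 0.693

OR: 0.693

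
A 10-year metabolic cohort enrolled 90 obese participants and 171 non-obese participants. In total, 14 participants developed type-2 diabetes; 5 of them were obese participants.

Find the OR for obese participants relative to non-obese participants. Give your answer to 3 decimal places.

obese participants without the outcome: 90 − 5 = 85
non-obese participants with the outcome: 14 − 5 = 9
non-obese participants without the outcome: 171 − 9 = 162
OR = (5 × 162) / (85 × 9) = 810/765 ≈ 1.059

1.059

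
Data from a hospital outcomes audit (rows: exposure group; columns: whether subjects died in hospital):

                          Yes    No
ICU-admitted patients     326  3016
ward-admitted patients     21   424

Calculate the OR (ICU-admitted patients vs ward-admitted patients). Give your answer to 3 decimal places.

OR = (326 × 424) / (3016 × 21) = 138224/63336 ≈ 2.182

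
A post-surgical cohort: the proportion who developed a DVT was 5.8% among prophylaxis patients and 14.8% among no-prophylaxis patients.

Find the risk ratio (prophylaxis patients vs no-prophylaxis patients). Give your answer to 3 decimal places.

RR = 0.0580 / 0.1480 = 0.392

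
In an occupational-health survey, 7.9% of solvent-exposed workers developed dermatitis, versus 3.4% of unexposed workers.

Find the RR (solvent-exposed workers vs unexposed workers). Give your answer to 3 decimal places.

RR = 0.07900 / 0.03400 = 2.324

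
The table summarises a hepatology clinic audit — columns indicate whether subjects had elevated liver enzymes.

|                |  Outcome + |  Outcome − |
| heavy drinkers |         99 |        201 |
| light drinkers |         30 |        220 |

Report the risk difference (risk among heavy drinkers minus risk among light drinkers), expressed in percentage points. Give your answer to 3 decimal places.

risk, heavy drinkers = 99/300 = 0.3300
risk, light drinkers = 30/250 = 0.1200
risk difference = 0.3300 − 0.1200 = 0.2100 → 21.000 percentage points

21.000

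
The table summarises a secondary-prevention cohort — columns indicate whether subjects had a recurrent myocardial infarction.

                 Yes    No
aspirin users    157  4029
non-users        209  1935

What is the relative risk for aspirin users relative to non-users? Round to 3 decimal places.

RR = 0.385

risk, aspirin users = 157/4186 = 0.03751
risk, non-users = 209/2144 = 0.09748
RR = 0.03751 / 0.09748 = 0.385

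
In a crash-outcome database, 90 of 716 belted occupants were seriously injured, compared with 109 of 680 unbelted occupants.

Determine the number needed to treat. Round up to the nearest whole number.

NNT = 29

risk, belted occupants = 90/716 = 0.125698
risk, unbelted occupants = 109/680 = 0.160294
absolute risk difference = 0.034596
1 / 0.034596 = 28.905 → round up → 29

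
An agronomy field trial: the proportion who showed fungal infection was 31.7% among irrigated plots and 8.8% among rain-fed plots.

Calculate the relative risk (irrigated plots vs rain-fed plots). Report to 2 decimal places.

RR = 0.3170 / 0.0880 = 3.60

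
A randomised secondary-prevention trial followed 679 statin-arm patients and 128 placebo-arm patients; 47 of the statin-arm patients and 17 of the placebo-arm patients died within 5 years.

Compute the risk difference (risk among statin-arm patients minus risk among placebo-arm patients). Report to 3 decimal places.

risk, statin-arm patients = 47/679 = 0.0692
risk, placebo-arm patients = 17/128 = 0.1328
risk difference = 0.0692 − 0.1328 = -0.064

-0.064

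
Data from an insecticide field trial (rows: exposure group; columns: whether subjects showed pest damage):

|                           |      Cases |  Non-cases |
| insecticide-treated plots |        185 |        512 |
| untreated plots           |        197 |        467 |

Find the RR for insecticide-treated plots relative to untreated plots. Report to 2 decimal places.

risk, insecticide-treated plots = 185/697 = 0.2654
risk, untreated plots = 197/664 = 0.2967
RR = 0.2654 / 0.2967 = 0.89

RR = 0.89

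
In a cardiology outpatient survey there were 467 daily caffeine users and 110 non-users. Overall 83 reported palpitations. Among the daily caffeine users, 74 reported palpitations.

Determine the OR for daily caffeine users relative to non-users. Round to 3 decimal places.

daily caffeine users without the outcome: 467 − 74 = 393
non-users with the outcome: 83 − 74 = 9
non-users without the outcome: 110 − 9 = 101
OR = (74 × 101) / (393 × 9) = 7474/3537 ≈ 2.113

2.113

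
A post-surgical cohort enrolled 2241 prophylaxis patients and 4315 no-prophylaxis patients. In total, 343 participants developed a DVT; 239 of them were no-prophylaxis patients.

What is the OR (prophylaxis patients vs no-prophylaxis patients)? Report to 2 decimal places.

prophylaxis patients with the outcome: 343 − 239 = 104
prophylaxis patients without the outcome: 2241 − 104 = 2137
no-prophylaxis patients without the outcome: 4315 − 239 = 4076
OR = (104 × 4076) / (2137 × 239) = 423904/510743 ≈ 0.83

OR = 0.83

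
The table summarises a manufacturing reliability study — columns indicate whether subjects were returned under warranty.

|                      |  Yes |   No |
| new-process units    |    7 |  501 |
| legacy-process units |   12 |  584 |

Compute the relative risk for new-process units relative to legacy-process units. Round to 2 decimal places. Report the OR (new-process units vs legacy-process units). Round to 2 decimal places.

risk, new-process units = 7/508 = 0.01378
risk, legacy-process units = 12/596 = 0.02013
RR = 0.01378 / 0.02013 = 0.68
OR = (7 × 584) / (501 × 12) = 4088/6012 ≈ 0.68

RR = 0.68; OR = 0.68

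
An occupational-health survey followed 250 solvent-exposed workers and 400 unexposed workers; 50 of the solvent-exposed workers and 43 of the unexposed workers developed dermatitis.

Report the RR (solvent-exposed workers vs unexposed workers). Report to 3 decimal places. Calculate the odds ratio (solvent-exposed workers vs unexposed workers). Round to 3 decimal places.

risk, solvent-exposed workers = 50/250 = 0.2000
risk, unexposed workers = 43/400 = 0.1075
RR = 0.2000 / 0.1075 = 1.860
odds, solvent-exposed workers = 50/200 = 0.2500
odds, unexposed workers = 43/357 = 0.1204
OR = 0.2500 / 0.1204 = 2.076

RR = 1.860; OR = 2.076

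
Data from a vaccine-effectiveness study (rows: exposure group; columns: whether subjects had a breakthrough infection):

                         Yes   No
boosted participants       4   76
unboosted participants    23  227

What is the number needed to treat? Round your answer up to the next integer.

risk, boosted participants = 4/80 = 0.050000
risk, unboosted participants = 23/250 = 0.092000
absolute risk difference = 0.042000
1 / 0.042000 = 23.810 → round up → 24

24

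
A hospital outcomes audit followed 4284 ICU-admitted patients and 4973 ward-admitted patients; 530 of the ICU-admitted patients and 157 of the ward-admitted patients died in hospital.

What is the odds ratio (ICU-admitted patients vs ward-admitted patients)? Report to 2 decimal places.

odds, ICU-admitted patients = 530/3754 = 0.14118
odds, ward-admitted patients = 157/4816 = 0.03260
OR = 0.14118 / 0.03260 = 4.33

4.33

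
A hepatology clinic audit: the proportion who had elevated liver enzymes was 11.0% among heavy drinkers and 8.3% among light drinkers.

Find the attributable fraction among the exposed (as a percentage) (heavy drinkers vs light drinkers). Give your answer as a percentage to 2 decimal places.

AR% = (0.1100 − 0.0830) / 0.1100 = 0.2455 → 24.55%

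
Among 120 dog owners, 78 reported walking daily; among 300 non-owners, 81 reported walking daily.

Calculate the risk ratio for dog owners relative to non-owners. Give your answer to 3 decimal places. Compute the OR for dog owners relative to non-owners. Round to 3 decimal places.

RR = 2.407; OR = 5.021

risk, dog owners = 78/120 = 0.6500
risk, non-owners = 81/300 = 0.2700
RR = 0.6500 / 0.2700 = 2.407
OR = (78 × 219) / (42 × 81) = 17082/3402 ≈ 5.021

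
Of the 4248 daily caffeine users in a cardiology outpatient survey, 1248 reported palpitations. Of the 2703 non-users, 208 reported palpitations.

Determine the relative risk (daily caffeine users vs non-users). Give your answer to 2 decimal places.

3.82

risk, daily caffeine users = 1248/4248 = 0.2938
risk, non-users = 208/2703 = 0.0770
RR = 0.2938 / 0.0770 = 3.82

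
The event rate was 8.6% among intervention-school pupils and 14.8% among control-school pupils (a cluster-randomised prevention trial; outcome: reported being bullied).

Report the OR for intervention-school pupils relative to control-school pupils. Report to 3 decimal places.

odds, intervention-school pupils = 0.0860/0.9140 = 0.0941
odds, control-school pupils = 0.1480/0.8520 = 0.1737
OR = 0.0941 / 0.1737 = 0.542

0.542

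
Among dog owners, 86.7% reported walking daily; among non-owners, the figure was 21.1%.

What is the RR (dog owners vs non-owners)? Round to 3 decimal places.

RR = 0.8670 / 0.2110 = 4.109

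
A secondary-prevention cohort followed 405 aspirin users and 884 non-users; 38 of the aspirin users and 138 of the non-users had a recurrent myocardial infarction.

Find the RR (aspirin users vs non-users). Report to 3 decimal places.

RR ≈ 0.601

risk, aspirin users = 38/405 = 0.0938
risk, non-users = 138/884 = 0.1561
RR = 0.0938 / 0.1561 = 0.601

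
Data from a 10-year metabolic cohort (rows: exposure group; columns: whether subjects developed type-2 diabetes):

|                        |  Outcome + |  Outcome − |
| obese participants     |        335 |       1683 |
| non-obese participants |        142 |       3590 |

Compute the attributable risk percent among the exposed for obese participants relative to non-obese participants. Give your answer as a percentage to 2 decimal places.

risk, obese participants = 335/2018 = 0.16601
risk, non-obese participants = 142/3732 = 0.03805
AR% = (0.16601 − 0.03805) / 0.16601 = 0.7708 → 77.08%

AR%: 77.08%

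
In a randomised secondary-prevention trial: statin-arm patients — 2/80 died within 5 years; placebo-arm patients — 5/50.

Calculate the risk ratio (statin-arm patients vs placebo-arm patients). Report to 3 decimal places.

risk, statin-arm patients = 2/80 = 0.02500
risk, placebo-arm patients = 5/50 = 0.10000
RR = 0.02500 / 0.10000 = 0.250

0.250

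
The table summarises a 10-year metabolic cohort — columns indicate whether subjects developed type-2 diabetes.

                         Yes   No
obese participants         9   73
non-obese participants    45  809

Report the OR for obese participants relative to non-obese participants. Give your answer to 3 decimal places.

OR = (9 × 809) / (73 × 45) = 7281/3285 ≈ 2.216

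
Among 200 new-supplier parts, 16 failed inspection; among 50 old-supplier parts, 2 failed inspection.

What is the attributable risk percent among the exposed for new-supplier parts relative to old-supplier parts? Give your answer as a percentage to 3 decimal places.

risk, new-supplier parts = 16/200 = 0.08000
risk, old-supplier parts = 2/50 = 0.04000
AR% = (0.08000 − 0.04000) / 0.08000 = 0.5000 → 50.000%

50.000%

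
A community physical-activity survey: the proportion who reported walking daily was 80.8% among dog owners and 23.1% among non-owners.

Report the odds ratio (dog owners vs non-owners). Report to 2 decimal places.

odds, dog owners = 0.8080/0.1920 = 4.2083
odds, non-owners = 0.2310/0.7690 = 0.3004
OR = 4.2083 / 0.3004 = 14.01

14.01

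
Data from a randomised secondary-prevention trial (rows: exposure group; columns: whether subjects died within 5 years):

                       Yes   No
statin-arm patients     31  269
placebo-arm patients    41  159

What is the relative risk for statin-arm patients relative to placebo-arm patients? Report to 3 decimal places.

risk, statin-arm patients = 31/300 = 0.1033
risk, placebo-arm patients = 41/200 = 0.2050
RR = 0.1033 / 0.2050 = 0.504

0.504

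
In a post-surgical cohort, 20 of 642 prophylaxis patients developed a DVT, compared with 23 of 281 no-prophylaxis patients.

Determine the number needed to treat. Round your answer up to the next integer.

risk, prophylaxis patients = 20/642 = 0.031153
risk, no-prophylaxis patients = 23/281 = 0.081851
absolute risk difference = 0.050698
1 / 0.050698 = 19.725 → round up → 20

NNT ≈ 20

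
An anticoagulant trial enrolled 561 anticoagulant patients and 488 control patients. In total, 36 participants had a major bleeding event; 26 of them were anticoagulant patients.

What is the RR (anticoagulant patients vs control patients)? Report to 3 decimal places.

anticoagulant patients without the outcome: 561 − 26 = 535
control patients with the outcome: 36 − 26 = 10
control patients without the outcome: 488 − 10 = 478
risk, anticoagulant patients = 26/561 = 0.04635
risk, control patients = 10/488 = 0.02049
RR = 0.04635 / 0.02049 = 2.262

RR ≈ 2.262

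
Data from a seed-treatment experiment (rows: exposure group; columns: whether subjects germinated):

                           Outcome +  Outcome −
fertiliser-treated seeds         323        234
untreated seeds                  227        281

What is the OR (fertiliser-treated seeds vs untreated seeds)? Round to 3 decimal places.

OR = (323 × 281) / (234 × 227) = 90763/53118 ≈ 1.709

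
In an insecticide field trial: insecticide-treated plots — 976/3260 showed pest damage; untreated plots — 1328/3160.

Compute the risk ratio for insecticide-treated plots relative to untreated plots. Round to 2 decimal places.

0.71

risk, insecticide-treated plots = 976/3260 = 0.2994
risk, untreated plots = 1328/3160 = 0.4203
RR = 0.2994 / 0.4203 = 0.71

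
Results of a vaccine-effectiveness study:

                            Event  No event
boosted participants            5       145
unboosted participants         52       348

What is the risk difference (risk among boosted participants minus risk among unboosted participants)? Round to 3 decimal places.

risk, boosted participants = 5/150 = 0.03333
risk, unboosted participants = 52/400 = 0.13000
risk difference = 0.03333 − 0.13000 = -0.097

RD ≈ -0.097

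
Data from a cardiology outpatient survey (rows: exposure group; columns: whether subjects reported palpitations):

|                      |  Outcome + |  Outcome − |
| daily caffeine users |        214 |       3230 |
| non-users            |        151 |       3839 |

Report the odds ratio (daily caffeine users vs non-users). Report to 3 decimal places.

odds, daily caffeine users = 214/3230 = 0.06625
odds, non-users = 151/3839 = 0.03933
OR = 0.06625 / 0.03933 = 1.684

OR ≈ 1.684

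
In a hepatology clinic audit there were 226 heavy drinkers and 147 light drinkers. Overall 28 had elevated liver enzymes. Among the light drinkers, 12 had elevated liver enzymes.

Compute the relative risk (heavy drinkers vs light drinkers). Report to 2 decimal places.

0.87

heavy drinkers with the outcome: 28 − 12 = 16
heavy drinkers without the outcome: 226 − 16 = 210
light drinkers without the outcome: 147 − 12 = 135
risk, heavy drinkers = 16/226 = 0.0708
risk, light drinkers = 12/147 = 0.0816
RR = 0.0708 / 0.0816 = 0.87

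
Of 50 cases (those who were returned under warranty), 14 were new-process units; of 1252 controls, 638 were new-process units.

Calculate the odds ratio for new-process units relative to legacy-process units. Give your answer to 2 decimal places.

odds, new-process units = 14/638 = 0.02194
odds, legacy-process units = 36/614 = 0.05863
OR = 0.02194 / 0.05863 = 0.37

0.37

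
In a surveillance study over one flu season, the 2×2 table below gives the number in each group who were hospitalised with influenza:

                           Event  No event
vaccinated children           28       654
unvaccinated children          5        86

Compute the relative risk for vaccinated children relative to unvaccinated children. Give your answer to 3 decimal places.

risk, vaccinated children = 28/682 = 0.04106
risk, unvaccinated children = 5/91 = 0.05495
RR = 0.04106 / 0.05495 = 0.747

RR ≈ 0.747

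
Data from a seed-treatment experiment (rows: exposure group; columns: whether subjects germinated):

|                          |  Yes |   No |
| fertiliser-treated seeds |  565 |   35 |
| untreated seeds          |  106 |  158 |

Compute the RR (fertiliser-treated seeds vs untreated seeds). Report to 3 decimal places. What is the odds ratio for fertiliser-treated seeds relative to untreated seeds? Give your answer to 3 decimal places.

RR = 2.345; OR = 24.062

risk, fertiliser-treated seeds = 565/600 = 0.9417
risk, untreated seeds = 106/264 = 0.4015
RR = 0.9417 / 0.4015 = 2.345
OR = (565 × 158) / (35 × 106) = 89270/3710 ≈ 24.062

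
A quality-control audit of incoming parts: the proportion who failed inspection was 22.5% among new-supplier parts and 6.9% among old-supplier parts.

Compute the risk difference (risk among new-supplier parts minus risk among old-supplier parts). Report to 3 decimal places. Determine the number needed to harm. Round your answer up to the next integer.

risk difference = 0.2250 − 0.0690 = 0.156
absolute risk difference = 0.156000
1 / 0.156000 = 6.410 → round up → 7

RD = 0.156; NNH = 7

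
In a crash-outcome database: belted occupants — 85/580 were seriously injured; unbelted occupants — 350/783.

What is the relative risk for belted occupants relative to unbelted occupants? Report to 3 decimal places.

risk, belted occupants = 85/580 = 0.1466
risk, unbelted occupants = 350/783 = 0.4470
RR = 0.1466 / 0.4470 = 0.328

RR: 0.328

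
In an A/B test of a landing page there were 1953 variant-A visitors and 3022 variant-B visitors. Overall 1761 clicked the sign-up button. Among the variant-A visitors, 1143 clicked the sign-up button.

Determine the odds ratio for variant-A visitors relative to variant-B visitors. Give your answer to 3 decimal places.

OR = 5.489

variant-A visitors without the outcome: 1953 − 1143 = 810
variant-B visitors with the outcome: 1761 − 1143 = 618
variant-B visitors without the outcome: 3022 − 618 = 2404
OR = (1143 × 2404) / (810 × 618) = 2747772/500580 ≈ 5.489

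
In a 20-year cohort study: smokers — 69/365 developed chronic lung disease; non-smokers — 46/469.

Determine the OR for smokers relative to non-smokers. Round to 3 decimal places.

2.144

odds, smokers = 69/296 = 0.2331
odds, non-smokers = 46/423 = 0.1087
OR = 0.2331 / 0.1087 = 2.144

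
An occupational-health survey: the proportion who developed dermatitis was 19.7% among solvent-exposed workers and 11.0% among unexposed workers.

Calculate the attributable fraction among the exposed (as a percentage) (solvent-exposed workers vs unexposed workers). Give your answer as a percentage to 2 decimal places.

AR% = (0.1970 − 0.1100) / 0.1970 = 0.4416 → 44.16%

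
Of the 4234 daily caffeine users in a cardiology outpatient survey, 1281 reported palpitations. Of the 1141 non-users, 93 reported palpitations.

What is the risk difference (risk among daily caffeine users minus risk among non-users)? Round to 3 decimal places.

RD ≈ 0.221

risk, daily caffeine users = 1281/4234 = 0.3026
risk, non-users = 93/1141 = 0.0815
risk difference = 0.3026 − 0.0815 = 0.221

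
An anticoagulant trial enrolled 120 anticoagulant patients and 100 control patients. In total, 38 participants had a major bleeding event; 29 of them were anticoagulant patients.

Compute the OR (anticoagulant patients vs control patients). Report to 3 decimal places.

anticoagulant patients without the outcome: 120 − 29 = 91
control patients with the outcome: 38 − 29 = 9
control patients without the outcome: 100 − 9 = 91
odds, anticoagulant patients = 29/91 = 0.3187
odds, control patients = 9/91 = 0.0989
OR = 0.3187 / 0.0989 = 3.222

3.222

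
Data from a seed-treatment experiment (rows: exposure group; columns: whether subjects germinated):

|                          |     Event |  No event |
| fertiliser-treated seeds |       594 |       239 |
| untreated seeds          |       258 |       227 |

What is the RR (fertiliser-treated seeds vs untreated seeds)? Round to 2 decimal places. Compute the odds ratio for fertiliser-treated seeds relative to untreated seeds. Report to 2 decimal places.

RR = 1.34; OR = 2.19

risk, fertiliser-treated seeds = 594/833 = 0.7131
risk, untreated seeds = 258/485 = 0.5320
RR = 0.7131 / 0.5320 = 1.34
OR = (594 × 227) / (239 × 258) = 134838/61662 ≈ 2.19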